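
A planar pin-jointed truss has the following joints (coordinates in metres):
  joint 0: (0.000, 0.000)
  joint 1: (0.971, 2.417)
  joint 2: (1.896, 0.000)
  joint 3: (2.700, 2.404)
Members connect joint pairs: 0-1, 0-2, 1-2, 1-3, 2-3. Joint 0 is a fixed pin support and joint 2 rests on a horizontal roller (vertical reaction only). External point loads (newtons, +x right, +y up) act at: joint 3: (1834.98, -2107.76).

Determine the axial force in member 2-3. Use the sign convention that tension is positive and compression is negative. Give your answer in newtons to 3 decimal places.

N=4 nodes, M=5 members, R=3 reactions → 2N=8, M+R=8
member 0 (0-1): L=2.6048, (cx,cy)=(0.3728,0.9279)
member 1 (0-2): L=1.8960, (cx,cy)=(1.0000,0.0000)
member 2 (1-2): L=2.5880, (cx,cy)=(0.3574,-0.9339)
member 3 (1-3): L=1.7290, (cx,cy)=(1.0000,-0.0075)
member 4 (2-3): L=2.5349, (cx,cy)=(0.3172,0.9484)
solve A·x = −loads:
  F[0-1] = +3470.5890 N (tension)
  F[0-2] = +541.2128 N (tension)
  F[1-2] = -3468.6066 N (compression)
  F[1-3] = +2533.6055 N (tension)
  F[2-3] = -2202.4284 N (compression)
  Rx@0 = -1834.9800 N
  Ry@0 = -3220.4277 N
  Ry@2 = +5328.1877 N

-2202.428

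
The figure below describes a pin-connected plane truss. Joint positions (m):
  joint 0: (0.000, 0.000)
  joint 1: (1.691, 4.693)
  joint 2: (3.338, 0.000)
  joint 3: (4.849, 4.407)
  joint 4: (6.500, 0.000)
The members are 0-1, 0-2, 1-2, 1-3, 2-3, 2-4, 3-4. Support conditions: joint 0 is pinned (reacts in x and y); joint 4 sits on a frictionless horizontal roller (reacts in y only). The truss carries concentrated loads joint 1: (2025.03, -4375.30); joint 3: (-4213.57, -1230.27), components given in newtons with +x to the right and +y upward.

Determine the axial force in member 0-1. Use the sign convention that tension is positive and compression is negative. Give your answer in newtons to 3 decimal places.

N=5 nodes, M=7 members, R=3 reactions → 2N=10, M+R=10
member 0 (0-1): L=4.9884, (cx,cy)=(0.3390,0.9408)
member 1 (0-2): L=3.3380, (cx,cy)=(1.0000,0.0000)
member 2 (1-2): L=4.9736, (cx,cy)=(0.3311,-0.9436)
member 3 (1-3): L=3.1709, (cx,cy)=(0.9959,-0.0902)
member 4 (2-3): L=4.6588, (cx,cy)=(0.3243,0.9459)
member 5 (2-4): L=3.1620, (cx,cy)=(1.0000,0.0000)
member 6 (3-4): L=4.7061, (cx,cy)=(0.3508,-0.9364)
solve A·x = −loads:
  F[0-1] = -5255.4394 N (compression)
  F[0-2] = -407.0028 N (compression)
  F[1-2] = +1000.1245 N (tension)
  F[1-3] = -4154.6897 N (compression)
  F[2-3] = -997.6240 N (compression)
  F[2-4] = +247.7451 N (tension)
  F[3-4] = -706.1871 N (compression)
  Rx@0 = +2188.5400 N
  Ry@0 = +4944.2663 N
  Ry@4 = +661.3037 N

-5255.439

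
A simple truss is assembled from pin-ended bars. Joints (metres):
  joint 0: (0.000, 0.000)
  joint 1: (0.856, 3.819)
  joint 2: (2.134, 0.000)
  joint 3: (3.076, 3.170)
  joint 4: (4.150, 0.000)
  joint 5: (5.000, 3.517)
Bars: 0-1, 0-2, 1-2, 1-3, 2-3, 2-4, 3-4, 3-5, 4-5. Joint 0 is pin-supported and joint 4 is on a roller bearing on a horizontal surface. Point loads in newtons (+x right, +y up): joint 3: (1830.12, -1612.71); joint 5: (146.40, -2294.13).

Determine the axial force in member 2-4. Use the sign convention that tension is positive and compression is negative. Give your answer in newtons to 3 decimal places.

448.673

N=6 nodes, M=9 members, R=3 reactions → 2N=12, M+R=12
member 0 (0-1): L=3.9138, (cx,cy)=(0.2187,0.9758)
member 1 (0-2): L=2.1340, (cx,cy)=(1.0000,0.0000)
member 2 (1-2): L=4.0272, (cx,cy)=(0.3173,-0.9483)
member 3 (1-3): L=2.3129, (cx,cy)=(0.9598,-0.2806)
member 4 (2-3): L=3.3070, (cx,cy)=(0.2849,0.9586)
member 5 (2-4): L=2.0160, (cx,cy)=(1.0000,0.0000)
member 6 (3-4): L=3.3470, (cx,cy)=(0.3209,-0.9471)
member 7 (3-5): L=1.9550, (cx,cy)=(0.9841,0.1775)
member 8 (4-5): L=3.6183, (cx,cy)=(0.2349,0.9720)
solve A·x = −loads:
  F[0-1] = +1613.6047 N (tension)
  F[0-2] = +1623.5994 N (tension)
  F[1-2] = -1961.0036 N (compression)
  F[1-3] = +1016.0547 N (tension)
  F[2-3] = +1940.0103 N (tension)
  F[2-4] = +448.6726 N (tension)
  F[3-4] = -3225.6641 N (compression)
  F[3-5] = +744.6167 N (tension)
  F[4-5] = -2496.1472 N (compression)
  Rx@0 = -1976.5200 N
  Ry@0 = -1574.5371 N
  Ry@4 = +5481.3771 N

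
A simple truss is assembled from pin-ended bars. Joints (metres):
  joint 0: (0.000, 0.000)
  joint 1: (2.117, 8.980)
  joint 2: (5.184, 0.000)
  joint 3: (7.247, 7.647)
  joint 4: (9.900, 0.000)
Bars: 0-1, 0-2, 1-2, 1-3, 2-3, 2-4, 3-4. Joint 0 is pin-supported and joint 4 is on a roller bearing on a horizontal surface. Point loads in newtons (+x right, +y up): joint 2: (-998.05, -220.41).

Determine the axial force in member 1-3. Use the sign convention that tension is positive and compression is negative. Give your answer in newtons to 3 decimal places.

-68.724

N=5 nodes, M=7 members, R=3 reactions → 2N=10, M+R=10
member 0 (0-1): L=9.2262, (cx,cy)=(0.2295,0.9733)
member 1 (0-2): L=5.1840, (cx,cy)=(1.0000,0.0000)
member 2 (1-2): L=9.4893, (cx,cy)=(0.3232,-0.9463)
member 3 (1-3): L=5.3004, (cx,cy)=(0.9679,-0.2515)
member 4 (2-3): L=7.9204, (cx,cy)=(0.2605,0.9655)
member 5 (2-4): L=4.7160, (cx,cy)=(1.0000,0.0000)
member 6 (3-4): L=8.0941, (cx,cy)=(0.3278,-0.9448)
solve A·x = −loads:
  F[0-1] = -107.8735 N (compression)
  F[0-2] = -973.2978 N (compression)
  F[1-2] = +129.2139 N (tension)
  F[1-3] = -68.7238 N (compression)
  F[2-3] = +101.6395 N (tension)
  F[2-4] = +40.0412 N (tension)
  F[3-4] = -122.1632 N (compression)
  Rx@0 = +998.0500 N
  Ry@0 = +104.9953 N
  Ry@4 = +115.4147 N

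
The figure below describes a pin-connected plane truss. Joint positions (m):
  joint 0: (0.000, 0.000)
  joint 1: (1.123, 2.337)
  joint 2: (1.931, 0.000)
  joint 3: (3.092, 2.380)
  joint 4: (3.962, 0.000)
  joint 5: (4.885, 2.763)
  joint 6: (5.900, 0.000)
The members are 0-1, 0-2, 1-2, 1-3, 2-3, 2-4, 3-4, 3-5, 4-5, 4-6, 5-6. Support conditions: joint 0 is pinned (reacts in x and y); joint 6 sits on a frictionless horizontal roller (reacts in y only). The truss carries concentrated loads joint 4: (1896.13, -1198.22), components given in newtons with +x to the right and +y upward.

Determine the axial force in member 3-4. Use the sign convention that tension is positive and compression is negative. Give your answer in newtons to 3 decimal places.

280.835

N=7 nodes, M=11 members, R=3 reactions → 2N=14, M+R=14
member 0 (0-1): L=2.5928, (cx,cy)=(0.4331,0.9013)
member 1 (0-2): L=1.9310, (cx,cy)=(1.0000,0.0000)
member 2 (1-2): L=2.4727, (cx,cy)=(0.3268,-0.9451)
member 3 (1-3): L=1.9695, (cx,cy)=(0.9998,0.0218)
member 4 (2-3): L=2.6481, (cx,cy)=(0.4384,0.8988)
member 5 (2-4): L=2.0310, (cx,cy)=(1.0000,0.0000)
member 6 (3-4): L=2.5340, (cx,cy)=(0.3433,-0.9392)
member 7 (3-5): L=1.8334, (cx,cy)=(0.9779,0.2089)
member 8 (4-5): L=2.9131, (cx,cy)=(0.3168,0.9485)
member 9 (4-6): L=1.9380, (cx,cy)=(1.0000,0.0000)
member 10 (5-6): L=2.9435, (cx,cy)=(0.3448,-0.9387)
solve A·x = −loads:
  F[0-1] = -436.6680 N (compression)
  F[0-2] = +2085.2595 N (tension)
  F[1-2] = +408.9868 N (tension)
  F[1-3] = -322.8484 N (compression)
  F[2-3] = -430.0747 N (compression)
  F[2-4] = +2407.4595 N (tension)
  F[3-4] = +280.8350 N (tension)
  F[3-5] = -621.4584 N (compression)
  F[4-5] = +985.2164 N (tension)
  F[4-6] = +295.5862 N (tension)
  F[5-6] = -857.2100 N (compression)
  Rx@0 = -1896.1300 N
  Ry@0 = +393.5848 N
  Ry@6 = +804.6352 N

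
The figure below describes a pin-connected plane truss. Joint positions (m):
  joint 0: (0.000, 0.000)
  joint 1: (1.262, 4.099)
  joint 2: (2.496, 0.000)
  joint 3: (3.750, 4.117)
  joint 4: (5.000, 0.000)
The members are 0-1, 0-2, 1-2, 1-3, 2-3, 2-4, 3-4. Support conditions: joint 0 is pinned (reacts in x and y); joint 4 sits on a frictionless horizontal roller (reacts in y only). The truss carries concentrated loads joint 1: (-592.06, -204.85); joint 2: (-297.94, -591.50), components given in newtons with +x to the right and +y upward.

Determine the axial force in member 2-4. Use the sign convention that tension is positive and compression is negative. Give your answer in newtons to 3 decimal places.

-42.018

N=5 nodes, M=7 members, R=3 reactions → 2N=10, M+R=10
member 0 (0-1): L=4.2889, (cx,cy)=(0.2942,0.9557)
member 1 (0-2): L=2.4960, (cx,cy)=(1.0000,0.0000)
member 2 (1-2): L=4.2807, (cx,cy)=(0.2883,-0.9575)
member 3 (1-3): L=2.4881, (cx,cy)=(1.0000,0.0072)
member 4 (2-3): L=4.3037, (cx,cy)=(0.2914,0.9566)
member 5 (2-4): L=2.5040, (cx,cy)=(1.0000,0.0000)
member 6 (3-4): L=4.3026, (cx,cy)=(0.2905,-0.9569)
solve A·x = −loads:
  F[0-1] = -978.0390 N (compression)
  F[0-2] = -602.2123 N (compression)
  F[1-2] = +762.8851 N (tension)
  F[1-3] = +84.3582 N (tension)
  F[2-3] = -145.3051 N (compression)
  F[2-4] = -42.0178 N (compression)
  F[3-4] = +144.6280 N (tension)
  Rx@0 = +890.0000 N
  Ry@0 = +934.7398 N
  Ry@4 = -138.3898 N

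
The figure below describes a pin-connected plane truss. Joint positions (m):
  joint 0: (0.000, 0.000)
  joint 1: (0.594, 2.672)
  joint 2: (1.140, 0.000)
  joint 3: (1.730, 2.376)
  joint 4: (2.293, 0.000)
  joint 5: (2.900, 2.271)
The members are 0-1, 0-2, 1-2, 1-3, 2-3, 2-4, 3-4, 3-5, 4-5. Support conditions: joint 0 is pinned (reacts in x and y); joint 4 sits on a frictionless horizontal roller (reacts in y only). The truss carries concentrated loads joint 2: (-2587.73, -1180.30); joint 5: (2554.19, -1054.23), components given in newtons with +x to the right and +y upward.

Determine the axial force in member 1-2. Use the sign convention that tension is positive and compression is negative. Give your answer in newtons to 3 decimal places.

-2526.531

N=6 nodes, M=9 members, R=3 reactions → 2N=12, M+R=12
member 0 (0-1): L=2.7372, (cx,cy)=(0.2170,0.9762)
member 1 (0-2): L=1.1400, (cx,cy)=(1.0000,0.0000)
member 2 (1-2): L=2.7272, (cx,cy)=(0.2002,-0.9798)
member 3 (1-3): L=1.1739, (cx,cy)=(0.9677,-0.2521)
member 4 (2-3): L=2.4482, (cx,cy)=(0.2410,0.9705)
member 5 (2-4): L=1.1530, (cx,cy)=(1.0000,0.0000)
member 6 (3-4): L=2.4418, (cx,cy)=(0.2306,-0.9731)
member 7 (3-5): L=1.1747, (cx,cy)=(0.9960,-0.0894)
member 8 (4-5): L=2.3507, (cx,cy)=(0.2582,0.9661)
solve A·x = −loads:
  F[0-1] = +2269.3413 N (tension)
  F[0-2] = -526.0048 N (compression)
  F[1-2] = -2526.5314 N (compression)
  F[1-3] = +1031.6192 N (tension)
  F[2-3] = +3766.7005 N (tension)
  F[2-4] = +648.1372 N (tension)
  F[3-4] = -3745.0159 N (compression)
  F[3-5] = +2780.6656 N (tension)
  F[4-5] = -833.9646 N (compression)
  Rx@0 = +33.5400 N
  Ry@0 = -2215.2626 N
  Ry@4 = +4449.7926 N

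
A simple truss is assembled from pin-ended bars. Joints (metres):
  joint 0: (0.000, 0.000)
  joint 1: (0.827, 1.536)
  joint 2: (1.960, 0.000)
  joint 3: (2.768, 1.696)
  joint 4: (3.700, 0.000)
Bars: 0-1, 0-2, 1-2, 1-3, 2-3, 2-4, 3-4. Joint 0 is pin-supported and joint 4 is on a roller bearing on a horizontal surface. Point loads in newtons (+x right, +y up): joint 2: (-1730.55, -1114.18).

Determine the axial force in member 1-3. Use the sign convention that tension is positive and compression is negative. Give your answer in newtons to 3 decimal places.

-632.416

N=5 nodes, M=7 members, R=3 reactions → 2N=10, M+R=10
member 0 (0-1): L=1.7445, (cx,cy)=(0.4741,0.8805)
member 1 (0-2): L=1.9600, (cx,cy)=(1.0000,0.0000)
member 2 (1-2): L=1.9087, (cx,cy)=(0.5936,-0.8048)
member 3 (1-3): L=1.9476, (cx,cy)=(0.9966,0.0822)
member 4 (2-3): L=1.8786, (cx,cy)=(0.4301,0.9028)
member 5 (2-4): L=1.7400, (cx,cy)=(1.0000,0.0000)
member 6 (3-4): L=1.9352, (cx,cy)=(0.4816,-0.8764)
solve A·x = −loads:
  F[0-1] = -595.0846 N (compression)
  F[0-2] = -1448.4408 N (compression)
  F[1-2] = +586.5289 N (tension)
  F[1-3] = -632.4163 N (compression)
  F[2-3] = +711.3228 N (tension)
  F[2-4] = +324.3394 N (tension)
  F[3-4] = -673.4604 N (compression)
  Rx@0 = +1730.5500 N
  Ry@0 = +523.9657 N
  Ry@4 = +590.2143 N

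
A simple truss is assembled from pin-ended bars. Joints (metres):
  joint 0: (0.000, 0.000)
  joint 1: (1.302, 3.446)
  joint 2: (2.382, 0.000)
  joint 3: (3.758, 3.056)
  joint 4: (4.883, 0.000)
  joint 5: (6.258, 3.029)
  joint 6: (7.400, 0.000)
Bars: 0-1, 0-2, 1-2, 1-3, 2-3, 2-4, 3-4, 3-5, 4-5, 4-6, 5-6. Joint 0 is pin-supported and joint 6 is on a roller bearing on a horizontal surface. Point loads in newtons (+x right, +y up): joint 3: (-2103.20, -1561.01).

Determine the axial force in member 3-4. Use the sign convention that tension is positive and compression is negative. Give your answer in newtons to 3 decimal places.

N=7 nodes, M=11 members, R=3 reactions → 2N=14, M+R=14
member 0 (0-1): L=3.6838, (cx,cy)=(0.3534,0.9355)
member 1 (0-2): L=2.3820, (cx,cy)=(1.0000,0.0000)
member 2 (1-2): L=3.6113, (cx,cy)=(0.2991,-0.9542)
member 3 (1-3): L=2.4868, (cx,cy)=(0.9876,-0.1568)
member 4 (2-3): L=3.3515, (cx,cy)=(0.4106,0.9118)
member 5 (2-4): L=2.5010, (cx,cy)=(1.0000,0.0000)
member 6 (3-4): L=3.2565, (cx,cy)=(0.3455,-0.9384)
member 7 (3-5): L=2.5001, (cx,cy)=(0.9999,-0.0108)
member 8 (4-5): L=3.3265, (cx,cy)=(0.4133,0.9106)
member 9 (4-6): L=2.5170, (cx,cy)=(1.0000,0.0000)
member 10 (5-6): L=3.2371, (cx,cy)=(0.3528,-0.9357)
solve A·x = −loads:
  F[0-1] = -1749.7718 N (compression)
  F[0-2] = -1484.7557 N (compression)
  F[1-2] = +1913.4853 N (tension)
  F[1-3] = -1205.6161 N (compression)
  F[2-3] = -2002.4643 N (compression)
  F[2-4] = -90.3645 N (compression)
  F[3-4] = +80.0779 N (tension)
  F[3-5] = +62.7042 N (tension)
  F[4-5] = -82.5279 N (compression)
  F[4-6] = -28.5876 N (compression)
  F[5-6] = +81.0349 N (tension)
  Rx@0 = +2103.2000 N
  Ry@0 = +1636.8348 N
  Ry@6 = -75.8248 N

80.078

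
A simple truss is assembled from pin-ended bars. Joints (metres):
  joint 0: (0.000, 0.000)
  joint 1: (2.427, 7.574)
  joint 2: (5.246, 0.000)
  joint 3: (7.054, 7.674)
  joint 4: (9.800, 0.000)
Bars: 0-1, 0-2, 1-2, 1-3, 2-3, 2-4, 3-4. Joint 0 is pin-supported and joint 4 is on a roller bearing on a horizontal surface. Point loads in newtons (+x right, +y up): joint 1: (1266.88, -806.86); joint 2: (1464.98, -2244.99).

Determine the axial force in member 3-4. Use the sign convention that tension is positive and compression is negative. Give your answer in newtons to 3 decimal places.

N=5 nodes, M=7 members, R=3 reactions → 2N=10, M+R=10
member 0 (0-1): L=7.9534, (cx,cy)=(0.3052,0.9523)
member 1 (0-2): L=5.2460, (cx,cy)=(1.0000,0.0000)
member 2 (1-2): L=8.0816, (cx,cy)=(0.3488,-0.9372)
member 3 (1-3): L=4.6281, (cx,cy)=(0.9998,0.0216)
member 4 (2-3): L=7.8841, (cx,cy)=(0.2293,0.9734)
member 5 (2-4): L=4.5540, (cx,cy)=(1.0000,0.0000)
member 6 (3-4): L=8.1505, (cx,cy)=(0.3369,-0.9415)
solve A·x = −loads:
  F[0-1] = -704.7700 N (compression)
  F[0-2] = +2946.9236 N (tension)
  F[1-2] = -177.5468 N (compression)
  F[1-3] = -1420.3439 N (compression)
  F[2-3] = +2477.4066 N (tension)
  F[2-4] = +851.8882 N (tension)
  F[3-4] = -2528.5222 N (compression)
  Rx@0 = -2731.8600 N
  Ry@0 = +671.1545 N
  Ry@4 = +2380.6955 N

-2528.522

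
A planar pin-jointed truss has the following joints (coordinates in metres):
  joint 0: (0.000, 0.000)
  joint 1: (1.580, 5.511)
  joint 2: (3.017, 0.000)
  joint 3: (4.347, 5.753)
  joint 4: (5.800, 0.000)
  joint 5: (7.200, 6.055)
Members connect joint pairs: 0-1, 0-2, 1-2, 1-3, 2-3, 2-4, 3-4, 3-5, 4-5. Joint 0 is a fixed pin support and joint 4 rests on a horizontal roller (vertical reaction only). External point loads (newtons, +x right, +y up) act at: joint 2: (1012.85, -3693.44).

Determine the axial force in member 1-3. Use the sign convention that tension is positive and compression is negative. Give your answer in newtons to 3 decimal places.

N=6 nodes, M=9 members, R=3 reactions → 2N=12, M+R=12
member 0 (0-1): L=5.7330, (cx,cy)=(0.2756,0.9613)
member 1 (0-2): L=3.0170, (cx,cy)=(1.0000,0.0000)
member 2 (1-2): L=5.6953, (cx,cy)=(0.2523,-0.9676)
member 3 (1-3): L=2.7776, (cx,cy)=(0.9962,0.0871)
member 4 (2-3): L=5.9047, (cx,cy)=(0.2252,0.9743)
member 5 (2-4): L=2.7830, (cx,cy)=(1.0000,0.0000)
member 6 (3-4): L=5.9337, (cx,cy)=(0.2449,-0.9696)
member 7 (3-5): L=2.8689, (cx,cy)=(0.9944,0.1053)
member 8 (4-5): L=6.2147, (cx,cy)=(0.2253,0.9743)
solve A·x = −loads:
  F[0-1] = -1843.6111 N (compression)
  F[0-2] = +1520.9427 N (tension)
  F[1-2] = +1745.7362 N (tension)
  F[1-3] = -952.1885 N (compression)
  F[2-3] = +2057.0474 N (tension)
  F[2-4] = +485.2322 N (tension)
  F[3-4] = -1981.5545 N (compression)
  F[3-5] = -0.0000 N (compression)
  F[4-5] = -0.0000 N (compression)
  Rx@0 = -1012.8500 N
  Ry@0 = +1772.2144 N
  Ry@4 = +1921.2256 N

-952.188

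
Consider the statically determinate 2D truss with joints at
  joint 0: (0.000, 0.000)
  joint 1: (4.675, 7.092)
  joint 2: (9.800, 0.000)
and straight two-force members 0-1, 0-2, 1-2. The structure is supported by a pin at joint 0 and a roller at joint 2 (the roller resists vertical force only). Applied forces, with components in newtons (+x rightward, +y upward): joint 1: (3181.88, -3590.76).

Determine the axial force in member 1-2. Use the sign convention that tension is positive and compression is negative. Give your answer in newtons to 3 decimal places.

-4954.349

N=3 nodes, M=3 members, R=3 reactions → 2N=6, M+R=6
member 0 (0-1): L=8.4942, (cx,cy)=(0.5504,0.8349)
member 1 (0-2): L=9.8000, (cx,cy)=(1.0000,0.0000)
member 2 (1-2): L=8.7500, (cx,cy)=(0.5857,-0.8105)
solve A·x = −loads:
  F[0-1] = +508.8174 N (tension)
  F[0-2] = +2901.8406 N (tension)
  F[1-2] = -4954.3488 N (compression)
  Rx@0 = -3181.8800 N
  Ry@0 = -424.8212 N
  Ry@2 = +4015.5812 N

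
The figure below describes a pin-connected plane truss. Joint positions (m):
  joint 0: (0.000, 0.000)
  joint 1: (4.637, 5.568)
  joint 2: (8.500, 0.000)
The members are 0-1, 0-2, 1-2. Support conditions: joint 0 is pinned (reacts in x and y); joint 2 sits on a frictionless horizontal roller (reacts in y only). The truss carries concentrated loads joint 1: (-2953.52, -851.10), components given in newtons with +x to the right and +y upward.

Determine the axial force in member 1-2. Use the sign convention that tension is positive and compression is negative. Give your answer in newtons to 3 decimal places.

N=3 nodes, M=3 members, R=3 reactions → 2N=6, M+R=6
member 0 (0-1): L=7.2460, (cx,cy)=(0.6399,0.7684)
member 1 (0-2): L=8.5000, (cx,cy)=(1.0000,0.0000)
member 2 (1-2): L=6.7768, (cx,cy)=(0.5700,-0.8216)
solve A·x = −loads:
  F[0-1] = -3021.1532 N (compression)
  F[0-2] = -1020.1631 N (compression)
  F[1-2] = +1789.6634 N (tension)
  Rx@0 = +2953.5200 N
  Ry@0 = +2321.5293 N
  Ry@2 = -1470.4293 N

1789.663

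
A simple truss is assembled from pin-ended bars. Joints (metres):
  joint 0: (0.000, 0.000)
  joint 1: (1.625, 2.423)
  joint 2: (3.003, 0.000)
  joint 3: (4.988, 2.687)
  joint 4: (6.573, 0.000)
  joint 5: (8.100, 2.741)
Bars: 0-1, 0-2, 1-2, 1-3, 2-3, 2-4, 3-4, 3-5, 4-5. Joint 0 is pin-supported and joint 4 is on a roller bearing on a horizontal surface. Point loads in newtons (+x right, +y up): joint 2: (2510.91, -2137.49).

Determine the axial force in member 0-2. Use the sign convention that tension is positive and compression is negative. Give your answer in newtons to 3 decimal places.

3289.500

N=6 nodes, M=9 members, R=3 reactions → 2N=12, M+R=12
member 0 (0-1): L=2.9175, (cx,cy)=(0.5570,0.8305)
member 1 (0-2): L=3.0030, (cx,cy)=(1.0000,0.0000)
member 2 (1-2): L=2.7874, (cx,cy)=(0.4944,-0.8693)
member 3 (1-3): L=3.3733, (cx,cy)=(0.9969,0.0783)
member 4 (2-3): L=3.3407, (cx,cy)=(0.5942,0.8043)
member 5 (2-4): L=3.5700, (cx,cy)=(1.0000,0.0000)
member 6 (3-4): L=3.1196, (cx,cy)=(0.5081,-0.8613)
member 7 (3-5): L=3.1125, (cx,cy)=(0.9998,0.0173)
member 8 (4-5): L=3.1376, (cx,cy)=(0.4867,0.8736)
solve A·x = −loads:
  F[0-1] = -1397.8472 N (compression)
  F[0-2] = +3289.4997 N (tension)
  F[1-2] = +1211.1654 N (tension)
  F[1-3] = -1381.5796 N (compression)
  F[2-3] = +1348.5539 N (tension)
  F[2-4] = +576.0463 N (tension)
  F[3-4] = -1133.7923 N (compression)
  F[3-5] = +0.0000 N (tension)
  F[4-5] = +0.0000 N (tension)
  Rx@0 = -2510.9100 N
  Ry@0 = +1160.9371 N
  Ry@4 = +976.5529 N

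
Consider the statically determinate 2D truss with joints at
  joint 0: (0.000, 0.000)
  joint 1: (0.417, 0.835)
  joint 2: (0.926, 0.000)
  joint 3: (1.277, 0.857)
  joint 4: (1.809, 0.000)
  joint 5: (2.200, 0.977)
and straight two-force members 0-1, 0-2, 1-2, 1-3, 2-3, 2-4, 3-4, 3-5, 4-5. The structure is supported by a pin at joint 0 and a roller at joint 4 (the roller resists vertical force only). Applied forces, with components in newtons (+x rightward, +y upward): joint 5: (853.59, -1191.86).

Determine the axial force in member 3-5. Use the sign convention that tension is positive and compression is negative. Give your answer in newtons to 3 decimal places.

1415.422

N=6 nodes, M=9 members, R=3 reactions → 2N=12, M+R=12
member 0 (0-1): L=0.9333, (cx,cy)=(0.4468,0.8946)
member 1 (0-2): L=0.9260, (cx,cy)=(1.0000,0.0000)
member 2 (1-2): L=0.9779, (cx,cy)=(0.5205,-0.8539)
member 3 (1-3): L=0.8603, (cx,cy)=(0.9997,0.0256)
member 4 (2-3): L=0.9261, (cx,cy)=(0.3790,0.9254)
member 5 (2-4): L=0.8830, (cx,cy)=(1.0000,0.0000)
member 6 (3-4): L=1.0087, (cx,cy)=(0.5274,-0.8496)
member 7 (3-5): L=0.9308, (cx,cy)=(0.9917,0.1289)
member 8 (4-5): L=1.0523, (cx,cy)=(0.3716,0.9284)
solve A·x = −loads:
  F[0-1] = +803.2437 N (tension)
  F[0-2] = +494.7128 N (tension)
  F[1-2] = -818.0958 N (compression)
  F[1-3] = +784.9515 N (tension)
  F[2-3] = +754.8600 N (tension)
  F[2-4] = -217.2052 N (compression)
  F[3-4] = -631.0319 N (compression)
  F[3-5] = +1415.4219 N (tension)
  F[4-5] = -1480.3187 N (compression)
  Rx@0 = -853.5900 N
  Ry@0 = -718.6151 N
  Ry@4 = +1910.4751 N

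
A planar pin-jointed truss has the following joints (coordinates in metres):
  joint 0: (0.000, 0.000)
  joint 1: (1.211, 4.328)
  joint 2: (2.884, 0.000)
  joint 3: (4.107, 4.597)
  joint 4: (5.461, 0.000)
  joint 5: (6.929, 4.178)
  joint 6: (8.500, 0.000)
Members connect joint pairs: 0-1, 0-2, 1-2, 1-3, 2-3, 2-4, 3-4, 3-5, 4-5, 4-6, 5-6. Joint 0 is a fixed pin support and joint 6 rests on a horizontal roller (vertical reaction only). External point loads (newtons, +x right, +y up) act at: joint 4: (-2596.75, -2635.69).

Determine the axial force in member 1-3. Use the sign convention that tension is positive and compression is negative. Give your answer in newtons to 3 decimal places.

N=7 nodes, M=11 members, R=3 reactions → 2N=14, M+R=14
member 0 (0-1): L=4.4942, (cx,cy)=(0.2695,0.9630)
member 1 (0-2): L=2.8840, (cx,cy)=(1.0000,0.0000)
member 2 (1-2): L=4.6401, (cx,cy)=(0.3606,-0.9327)
member 3 (1-3): L=2.9085, (cx,cy)=(0.9957,0.0925)
member 4 (2-3): L=4.7569, (cx,cy)=(0.2571,0.9664)
member 5 (2-4): L=2.5770, (cx,cy)=(1.0000,0.0000)
member 6 (3-4): L=4.7923, (cx,cy)=(0.2825,-0.9593)
member 7 (3-5): L=2.8529, (cx,cy)=(0.9892,-0.1469)
member 8 (4-5): L=4.4284, (cx,cy)=(0.3315,0.9435)
member 9 (4-6): L=3.0390, (cx,cy)=(1.0000,0.0000)
member 10 (5-6): L=4.4636, (cx,cy)=(0.3520,-0.9360)
solve A·x = −loads:
  F[0-1] = -978.5300 N (compression)
  F[0-2] = -2333.0786 N (compression)
  F[1-2] = +949.9246 N (tension)
  F[1-3] = -608.7787 N (compression)
  F[2-3] = -916.8518 N (compression)
  F[2-4] = -1754.8582 N (compression)
  F[3-4] = +1163.5575 N (tension)
  F[3-5] = -1183.4755 N (compression)
  F[4-5] = +1610.6106 N (tension)
  F[4-6] = +636.7300 N (tension)
  F[5-6] = -1809.1077 N (compression)
  Rx@0 = +2596.7500 N
  Ry@0 = +942.3367 N
  Ry@6 = +1693.3533 N

-608.779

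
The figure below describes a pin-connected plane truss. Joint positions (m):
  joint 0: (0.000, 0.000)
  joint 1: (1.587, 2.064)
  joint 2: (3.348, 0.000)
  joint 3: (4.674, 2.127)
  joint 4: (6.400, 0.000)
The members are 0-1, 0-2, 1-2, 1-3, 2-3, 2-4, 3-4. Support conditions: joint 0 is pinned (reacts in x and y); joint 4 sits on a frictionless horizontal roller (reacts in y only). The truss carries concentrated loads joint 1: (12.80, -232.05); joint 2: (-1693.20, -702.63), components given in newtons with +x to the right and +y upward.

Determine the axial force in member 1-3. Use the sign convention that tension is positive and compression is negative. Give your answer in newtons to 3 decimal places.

N=5 nodes, M=7 members, R=3 reactions → 2N=10, M+R=10
member 0 (0-1): L=2.6036, (cx,cy)=(0.6095,0.7928)
member 1 (0-2): L=3.3480, (cx,cy)=(1.0000,0.0000)
member 2 (1-2): L=2.7132, (cx,cy)=(0.6491,-0.7607)
member 3 (1-3): L=3.0876, (cx,cy)=(0.9998,0.0204)
member 4 (2-3): L=2.5065, (cx,cy)=(0.5290,0.8486)
member 5 (2-4): L=3.0520, (cx,cy)=(1.0000,0.0000)
member 6 (3-4): L=2.7392, (cx,cy)=(0.6301,-0.7765)
solve A·x = −loads:
  F[0-1] = -637.5856 N (compression)
  F[0-2] = -1291.7637 N (compression)
  F[1-2] = +342.6493 N (tension)
  F[1-3] = -623.9659 N (compression)
  F[2-3] = +520.8134 N (tension)
  F[2-4] = +348.3099 N (tension)
  F[3-4] = -552.7751 N (compression)
  Rx@0 = +1680.4000 N
  Ry@0 = +505.4475 N
  Ry@4 = +429.2325 N

-623.966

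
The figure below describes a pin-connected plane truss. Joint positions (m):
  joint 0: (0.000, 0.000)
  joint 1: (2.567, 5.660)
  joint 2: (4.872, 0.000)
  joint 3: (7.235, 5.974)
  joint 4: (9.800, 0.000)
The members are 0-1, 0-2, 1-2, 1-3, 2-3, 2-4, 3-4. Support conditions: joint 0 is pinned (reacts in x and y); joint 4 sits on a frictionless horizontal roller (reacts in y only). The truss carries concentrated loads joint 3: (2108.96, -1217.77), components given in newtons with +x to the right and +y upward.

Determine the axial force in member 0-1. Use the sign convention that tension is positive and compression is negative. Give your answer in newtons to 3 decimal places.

1061.665

N=5 nodes, M=7 members, R=3 reactions → 2N=10, M+R=10
member 0 (0-1): L=6.2149, (cx,cy)=(0.4130,0.9107)
member 1 (0-2): L=4.8720, (cx,cy)=(1.0000,0.0000)
member 2 (1-2): L=6.1114, (cx,cy)=(0.3772,-0.9261)
member 3 (1-3): L=4.6785, (cx,cy)=(0.9977,0.0671)
member 4 (2-3): L=6.4244, (cx,cy)=(0.3678,0.9299)
member 5 (2-4): L=4.9280, (cx,cy)=(1.0000,0.0000)
member 6 (3-4): L=6.5014, (cx,cy)=(0.3945,-0.9189)
solve A·x = −loads:
  F[0-1] = +1061.6647 N (tension)
  F[0-2] = +1670.4510 N (tension)
  F[1-2] = -985.1387 N (compression)
  F[1-3] = +811.9013 N (tension)
  F[2-3] = +981.1635 N (tension)
  F[2-4] = +937.9992 N (tension)
  F[3-4] = -2377.4995 N (compression)
  Rx@0 = -2108.9600 N
  Ry@0 = -966.8721 N
  Ry@4 = +2184.6421 N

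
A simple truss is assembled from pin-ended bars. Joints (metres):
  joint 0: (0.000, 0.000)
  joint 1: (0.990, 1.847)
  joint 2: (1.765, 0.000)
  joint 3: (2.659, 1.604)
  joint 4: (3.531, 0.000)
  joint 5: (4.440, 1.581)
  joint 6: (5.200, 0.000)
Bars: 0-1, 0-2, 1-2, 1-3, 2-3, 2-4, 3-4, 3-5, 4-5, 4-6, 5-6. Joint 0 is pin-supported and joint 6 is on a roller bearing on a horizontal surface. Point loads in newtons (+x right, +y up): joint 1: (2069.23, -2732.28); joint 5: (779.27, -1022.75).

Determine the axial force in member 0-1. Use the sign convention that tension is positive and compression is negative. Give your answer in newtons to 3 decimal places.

N=7 nodes, M=11 members, R=3 reactions → 2N=14, M+R=14
member 0 (0-1): L=2.0956, (cx,cy)=(0.4724,0.8814)
member 1 (0-2): L=1.7650, (cx,cy)=(1.0000,0.0000)
member 2 (1-2): L=2.0030, (cx,cy)=(0.3869,-0.9221)
member 3 (1-3): L=1.6866, (cx,cy)=(0.9896,-0.1441)
member 4 (2-3): L=1.8363, (cx,cy)=(0.4868,0.8735)
member 5 (2-4): L=1.7660, (cx,cy)=(1.0000,0.0000)
member 6 (3-4): L=1.8257, (cx,cy)=(0.4776,-0.8786)
member 7 (3-5): L=1.7811, (cx,cy)=(0.9999,-0.0129)
member 8 (4-5): L=1.8237, (cx,cy)=(0.4984,0.8669)
member 9 (4-6): L=1.6690, (cx,cy)=(1.0000,0.0000)
member 10 (5-6): L=1.7542, (cx,cy)=(0.4332,-0.9013)
solve A·x = −loads:
  F[0-1] = -1576.7119 N (compression)
  F[0-2] = +3593.3703 N (tension)
  F[1-2] = -1077.5088 N (compression)
  F[1-3] = -2422.4672 N (compression)
  F[2-3] = +1137.4915 N (tension)
  F[2-4] = +2622.6807 N (tension)
  F[3-4] = -1511.7001 N (compression)
  F[3-5] = -1121.4805 N (compression)
  F[4-5] = +1531.9983 N (tension)
  F[4-6] = +1137.0474 N (tension)
  F[5-6] = -2624.4608 N (compression)
  Rx@0 = -2848.5000 N
  Ry@0 = +1389.6721 N
  Ry@6 = +2365.3579 N

-1576.712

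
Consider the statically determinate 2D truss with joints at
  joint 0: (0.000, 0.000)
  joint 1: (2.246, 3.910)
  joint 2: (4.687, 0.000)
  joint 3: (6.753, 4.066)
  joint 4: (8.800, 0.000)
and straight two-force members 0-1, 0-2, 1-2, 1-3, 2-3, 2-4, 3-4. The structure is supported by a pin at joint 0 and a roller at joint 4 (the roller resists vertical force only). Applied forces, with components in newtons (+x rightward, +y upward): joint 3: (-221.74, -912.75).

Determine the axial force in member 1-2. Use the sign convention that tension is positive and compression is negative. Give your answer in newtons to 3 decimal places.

356.006

N=5 nodes, M=7 members, R=3 reactions → 2N=10, M+R=10
member 0 (0-1): L=4.5092, (cx,cy)=(0.4981,0.8671)
member 1 (0-2): L=4.6870, (cx,cy)=(1.0000,0.0000)
member 2 (1-2): L=4.6094, (cx,cy)=(0.5296,-0.8483)
member 3 (1-3): L=4.5097, (cx,cy)=(0.9994,0.0346)
member 4 (2-3): L=4.5608, (cx,cy)=(0.4530,0.8915)
member 5 (2-4): L=4.1130, (cx,cy)=(1.0000,0.0000)
member 6 (3-4): L=4.5522, (cx,cy)=(0.4497,-0.8932)
solve A·x = −loads:
  F[0-1] = -363.0079 N (compression)
  F[0-2] = -40.9272 N (compression)
  F[1-2] = +356.0062 N (tension)
  F[1-3] = -369.5641 N (compression)
  F[2-3] = -338.7361 N (compression)
  F[2-4] = +301.0479 N (tension)
  F[3-4] = -669.4830 N (compression)
  Rx@0 = +221.7400 N
  Ry@0 = +314.7721 N
  Ry@4 = +597.9779 N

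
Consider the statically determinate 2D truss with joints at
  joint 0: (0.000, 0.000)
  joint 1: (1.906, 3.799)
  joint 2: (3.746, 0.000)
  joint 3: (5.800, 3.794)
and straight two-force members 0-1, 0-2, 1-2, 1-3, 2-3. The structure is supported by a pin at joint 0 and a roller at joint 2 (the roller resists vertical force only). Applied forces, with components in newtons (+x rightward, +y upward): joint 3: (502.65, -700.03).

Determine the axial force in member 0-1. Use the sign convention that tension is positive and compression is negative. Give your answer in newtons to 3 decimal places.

N=4 nodes, M=5 members, R=3 reactions → 2N=8, M+R=8
member 0 (0-1): L=4.2503, (cx,cy)=(0.4484,0.8938)
member 1 (0-2): L=3.7460, (cx,cy)=(1.0000,0.0000)
member 2 (1-2): L=4.2211, (cx,cy)=(0.4359,-0.9000)
member 3 (1-3): L=3.8940, (cx,cy)=(1.0000,-0.0013)
member 4 (2-3): L=4.3143, (cx,cy)=(0.4761,0.8794)
solve A·x = −loads:
  F[0-1] = +999.0103 N (tension)
  F[0-2] = +54.6572 N (tension)
  F[1-2] = -993.4076 N (compression)
  F[1-3] = +881.0213 N (tension)
  F[2-3] = -794.7476 N (compression)
  Rx@0 = -502.6500 N
  Ry@0 = -892.9300 N
  Ry@2 = +1592.9600 N

999.010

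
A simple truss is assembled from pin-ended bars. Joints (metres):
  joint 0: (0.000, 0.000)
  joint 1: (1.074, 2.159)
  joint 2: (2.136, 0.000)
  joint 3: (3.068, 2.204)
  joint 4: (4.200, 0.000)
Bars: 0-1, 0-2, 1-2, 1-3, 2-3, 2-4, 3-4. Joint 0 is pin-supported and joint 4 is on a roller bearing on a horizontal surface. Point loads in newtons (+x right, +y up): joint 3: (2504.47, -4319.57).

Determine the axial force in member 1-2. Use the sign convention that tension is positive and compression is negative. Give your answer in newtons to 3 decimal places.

-163.499

N=5 nodes, M=7 members, R=3 reactions → 2N=10, M+R=10
member 0 (0-1): L=2.4114, (cx,cy)=(0.4454,0.8953)
member 1 (0-2): L=2.1360, (cx,cy)=(1.0000,0.0000)
member 2 (1-2): L=2.4061, (cx,cy)=(0.4414,-0.8973)
member 3 (1-3): L=1.9945, (cx,cy)=(0.9997,0.0226)
member 4 (2-3): L=2.3930, (cx,cy)=(0.3895,0.9210)
member 5 (2-4): L=2.0640, (cx,cy)=(1.0000,0.0000)
member 6 (3-4): L=2.4777, (cx,cy)=(0.4569,-0.8895)
solve A·x = −loads:
  F[0-1] = +167.5608 N (tension)
  F[0-2] = +2429.8404 N (tension)
  F[1-2] = -163.4991 N (compression)
  F[1-3] = +146.8331 N (tension)
  F[2-3] = +159.2886 N (tension)
  F[2-4] = +2295.6351 N (tension)
  F[3-4] = -5024.6598 N (compression)
  Rx@0 = -2504.4700 N
  Ry@0 = -150.0235 N
  Ry@4 = +4469.5935 N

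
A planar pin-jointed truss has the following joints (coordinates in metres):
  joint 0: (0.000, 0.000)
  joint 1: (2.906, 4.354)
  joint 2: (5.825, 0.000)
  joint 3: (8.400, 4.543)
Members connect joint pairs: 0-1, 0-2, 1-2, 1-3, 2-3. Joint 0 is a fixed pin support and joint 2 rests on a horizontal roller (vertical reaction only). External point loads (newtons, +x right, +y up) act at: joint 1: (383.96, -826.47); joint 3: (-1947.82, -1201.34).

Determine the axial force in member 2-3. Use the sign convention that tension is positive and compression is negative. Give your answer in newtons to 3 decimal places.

-1329.805

N=4 nodes, M=5 members, R=3 reactions → 2N=8, M+R=8
member 0 (0-1): L=5.2347, (cx,cy)=(0.5551,0.8318)
member 1 (0-2): L=5.8250, (cx,cy)=(1.0000,0.0000)
member 2 (1-2): L=5.2419, (cx,cy)=(0.5569,-0.8306)
member 3 (1-3): L=5.4972, (cx,cy)=(0.9994,0.0344)
member 4 (2-3): L=5.2220, (cx,cy)=(0.4931,0.8700)
solve A·x = −loads:
  F[0-1] = -1340.8104 N (compression)
  F[0-2] = -819.5212 N (compression)
  F[1-2] = +294.1312 N (tension)
  F[1-3] = -1292.8517 N (compression)
  F[2-3] = -1329.8050 N (compression)
  Rx@0 = +1563.8600 N
  Ry@0 = +1115.2274 N
  Ry@2 = +912.5826 N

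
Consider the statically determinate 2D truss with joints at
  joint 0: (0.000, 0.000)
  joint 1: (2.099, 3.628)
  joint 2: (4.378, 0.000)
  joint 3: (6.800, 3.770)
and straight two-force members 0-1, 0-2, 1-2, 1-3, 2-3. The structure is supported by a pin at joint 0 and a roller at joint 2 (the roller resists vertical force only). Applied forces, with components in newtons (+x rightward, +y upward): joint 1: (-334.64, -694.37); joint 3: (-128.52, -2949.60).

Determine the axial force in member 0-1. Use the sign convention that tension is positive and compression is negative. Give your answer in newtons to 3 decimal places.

N=4 nodes, M=5 members, R=3 reactions → 2N=8, M+R=8
member 0 (0-1): L=4.1914, (cx,cy)=(0.5008,0.8656)
member 1 (0-2): L=4.3780, (cx,cy)=(1.0000,0.0000)
member 2 (1-2): L=4.2844, (cx,cy)=(0.5319,-0.8468)
member 3 (1-3): L=4.7031, (cx,cy)=(0.9995,0.0302)
member 4 (2-3): L=4.4810, (cx,cy)=(0.5405,0.8413)
solve A·x = −loads:
  F[0-1] = +1019.3662 N (tension)
  F[0-2] = -973.6406 N (compression)
  F[1-2] = -1797.7226 N (compression)
  F[1-3] = +1802.2007 N (tension)
  F[2-3] = -3570.5189 N (compression)
  Rx@0 = +463.1600 N
  Ry@0 = -882.3361 N
  Ry@2 = +4526.3061 N

1019.366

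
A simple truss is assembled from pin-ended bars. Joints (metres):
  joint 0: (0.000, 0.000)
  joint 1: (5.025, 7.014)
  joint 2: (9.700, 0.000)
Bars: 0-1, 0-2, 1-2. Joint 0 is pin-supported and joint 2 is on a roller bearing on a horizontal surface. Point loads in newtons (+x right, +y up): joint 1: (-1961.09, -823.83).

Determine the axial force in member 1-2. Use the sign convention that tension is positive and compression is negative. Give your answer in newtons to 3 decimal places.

1191.282

N=3 nodes, M=3 members, R=3 reactions → 2N=6, M+R=6
member 0 (0-1): L=8.6283, (cx,cy)=(0.5824,0.8129)
member 1 (0-2): L=9.7000, (cx,cy)=(1.0000,0.0000)
member 2 (1-2): L=8.4292, (cx,cy)=(0.5546,-0.8321)
solve A·x = −loads:
  F[0-1] = -2232.8440 N (compression)
  F[0-2] = -660.7067 N (compression)
  F[1-2] = +1191.2824 N (tension)
  Rx@0 = +1961.0900 N
  Ry@0 = +1815.1021 N
  Ry@2 = -991.2721 N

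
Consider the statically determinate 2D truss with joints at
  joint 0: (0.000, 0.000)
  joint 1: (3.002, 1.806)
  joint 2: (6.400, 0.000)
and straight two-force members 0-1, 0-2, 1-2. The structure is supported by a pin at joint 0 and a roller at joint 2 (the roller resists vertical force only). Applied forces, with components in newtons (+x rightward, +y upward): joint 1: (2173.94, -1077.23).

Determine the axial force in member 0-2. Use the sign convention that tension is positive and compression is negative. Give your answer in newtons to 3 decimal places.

2104.929

N=3 nodes, M=3 members, R=3 reactions → 2N=6, M+R=6
member 0 (0-1): L=3.5034, (cx,cy)=(0.8569,0.5155)
member 1 (0-2): L=6.4000, (cx,cy)=(1.0000,0.0000)
member 2 (1-2): L=3.8481, (cx,cy)=(0.8830,-0.4693)
solve A·x = −loads:
  F[0-1] = +80.5367 N (tension)
  F[0-2] = +2104.9291 N (tension)
  F[1-2] = -2383.7620 N (compression)
  Rx@0 = -2173.9400 N
  Ry@0 = -41.5169 N
  Ry@2 = +1118.7469 N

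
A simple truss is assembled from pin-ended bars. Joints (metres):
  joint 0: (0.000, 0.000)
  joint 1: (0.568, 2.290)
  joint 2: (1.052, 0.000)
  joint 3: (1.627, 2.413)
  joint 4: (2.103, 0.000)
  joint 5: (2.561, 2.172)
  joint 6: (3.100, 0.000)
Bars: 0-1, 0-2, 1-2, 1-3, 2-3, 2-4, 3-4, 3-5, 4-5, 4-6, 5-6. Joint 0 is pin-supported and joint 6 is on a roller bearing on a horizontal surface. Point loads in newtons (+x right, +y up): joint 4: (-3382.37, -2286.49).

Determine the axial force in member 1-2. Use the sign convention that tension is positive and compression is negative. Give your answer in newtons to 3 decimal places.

N=7 nodes, M=11 members, R=3 reactions → 2N=14, M+R=14
member 0 (0-1): L=2.3594, (cx,cy)=(0.2407,0.9706)
member 1 (0-2): L=1.0520, (cx,cy)=(1.0000,0.0000)
member 2 (1-2): L=2.3406, (cx,cy)=(0.2068,-0.9784)
member 3 (1-3): L=1.0661, (cx,cy)=(0.9933,0.1154)
member 4 (2-3): L=2.4806, (cx,cy)=(0.2318,0.9728)
member 5 (2-4): L=1.0510, (cx,cy)=(1.0000,0.0000)
member 6 (3-4): L=2.4595, (cx,cy)=(0.1935,-0.9811)
member 7 (3-5): L=0.9646, (cx,cy)=(0.9683,-0.2498)
member 8 (4-5): L=2.2198, (cx,cy)=(0.2063,0.9785)
member 9 (4-6): L=0.9970, (cx,cy)=(1.0000,0.0000)
member 10 (5-6): L=2.2379, (cx,cy)=(0.2409,-0.9706)
solve A·x = −loads:
  F[0-1] = -757.6474 N (compression)
  F[0-2] = -3199.9739 N (compression)
  F[1-2] = +712.4672 N (tension)
  F[1-3] = -331.9406 N (compression)
  F[2-3] = -716.5858 N (compression)
  F[2-4] = -2886.5398 N (compression)
  F[3-4] = +927.1317 N (tension)
  F[3-5] = -697.3800 N (compression)
  F[4-5] = +1407.1655 N (tension)
  F[4-6] = +384.9247 N (tension)
  F[5-6] = -1598.1730 N (compression)
  Rx@0 = +3382.3700 N
  Ry@0 = +735.3647 N
  Ry@6 = +1551.1253 N

712.467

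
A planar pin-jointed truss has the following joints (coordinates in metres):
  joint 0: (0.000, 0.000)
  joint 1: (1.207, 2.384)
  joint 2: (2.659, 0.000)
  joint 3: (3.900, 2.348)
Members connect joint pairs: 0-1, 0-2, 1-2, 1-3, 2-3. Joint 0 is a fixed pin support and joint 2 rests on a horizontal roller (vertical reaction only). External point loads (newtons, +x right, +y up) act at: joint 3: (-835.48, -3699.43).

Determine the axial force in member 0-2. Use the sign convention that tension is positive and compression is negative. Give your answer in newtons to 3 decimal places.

-1336.114

N=4 nodes, M=5 members, R=3 reactions → 2N=8, M+R=8
member 0 (0-1): L=2.6721, (cx,cy)=(0.4517,0.8922)
member 1 (0-2): L=2.6590, (cx,cy)=(1.0000,0.0000)
member 2 (1-2): L=2.7914, (cx,cy)=(0.5202,-0.8541)
member 3 (1-3): L=2.6932, (cx,cy)=(0.9999,-0.0134)
member 4 (2-3): L=2.6558, (cx,cy)=(0.4673,0.8841)
solve A·x = −loads:
  F[0-1] = +1108.3363 N (tension)
  F[0-2] = -1336.1141 N (compression)
  F[1-2] = -1175.1975 N (compression)
  F[1-3] = +1112.0409 N (tension)
  F[2-3] = -4167.5502 N (compression)
  Rx@0 = +835.4800 N
  Ry@0 = -988.8250 N
  Ry@2 = +4688.2550 N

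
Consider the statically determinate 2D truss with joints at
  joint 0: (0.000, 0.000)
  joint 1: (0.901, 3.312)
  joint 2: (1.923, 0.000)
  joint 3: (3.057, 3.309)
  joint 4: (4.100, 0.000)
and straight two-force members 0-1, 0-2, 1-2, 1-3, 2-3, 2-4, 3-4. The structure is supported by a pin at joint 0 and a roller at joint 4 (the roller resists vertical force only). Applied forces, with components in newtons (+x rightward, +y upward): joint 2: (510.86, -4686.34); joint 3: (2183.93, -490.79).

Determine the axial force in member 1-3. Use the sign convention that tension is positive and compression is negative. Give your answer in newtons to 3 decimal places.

N=5 nodes, M=7 members, R=3 reactions → 2N=10, M+R=10
member 0 (0-1): L=3.4324, (cx,cy)=(0.2625,0.9649)
member 1 (0-2): L=1.9230, (cx,cy)=(1.0000,0.0000)
member 2 (1-2): L=3.4661, (cx,cy)=(0.2949,-0.9555)
member 3 (1-3): L=2.1560, (cx,cy)=(1.0000,-0.0014)
member 4 (2-3): L=3.4979, (cx,cy)=(0.3242,0.9460)
member 5 (2-4): L=2.1770, (cx,cy)=(1.0000,0.0000)
member 6 (3-4): L=3.4695, (cx,cy)=(0.3006,-0.9537)
solve A·x = −loads:
  F[0-1] = -881.5060 N (compression)
  F[0-2] = +2926.1863 N (tension)
  F[1-2] = +890.8880 N (tension)
  F[1-3] = -494.0805 N (compression)
  F[2-3] = +4054.0124 N (tension)
  F[2-4] = +1363.7286 N (tension)
  F[3-4] = -4536.3727 N (compression)
  Rx@0 = -2694.7900 N
  Ry@0 = +850.5931 N
  Ry@4 = +4326.5369 N

-494.081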